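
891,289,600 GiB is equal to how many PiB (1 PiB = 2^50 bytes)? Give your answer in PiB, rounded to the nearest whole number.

891,289,600 GiB = 891,289,600 × 2^30 bytes = 957,014,920,816,230,400 bytes
1 PiB = 2^50 bytes = 1,125,899,906,842,624 bytes
957,014,920,816,230,400 / 1,125,899,906,842,624 = 850 PiB

850 PiB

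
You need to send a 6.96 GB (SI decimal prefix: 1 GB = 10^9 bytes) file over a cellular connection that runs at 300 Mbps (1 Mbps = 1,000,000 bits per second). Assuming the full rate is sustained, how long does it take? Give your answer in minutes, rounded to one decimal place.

6.96 GB = 6,960,000,000 bytes = 55,680,000,000 bits
300 Mbps = 300,000,000 bits/s
time = 55,680,000,000 / 300,000,000 = 185.60 s
185.60 s / 60 = 3.1 minutes

3.1 minutes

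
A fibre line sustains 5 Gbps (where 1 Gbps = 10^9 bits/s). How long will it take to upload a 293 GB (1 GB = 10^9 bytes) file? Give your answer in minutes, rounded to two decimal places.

293 GB = 293,000,000,000 bytes = 2,344,000,000,000 bits
5 Gbps = 5,000,000,000 bits/s
time = 2,344,000,000,000 / 5,000,000,000 = 468.800 s
468.800 s / 60 = 7.81 minutes

7.81 minutes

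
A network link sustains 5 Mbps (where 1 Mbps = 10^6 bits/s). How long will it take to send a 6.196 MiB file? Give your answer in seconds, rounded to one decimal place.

10.4 seconds

6.196 MiB = 6,496,976.896 bytes = 51,975,815.168 bits
5 Mbps = 5,000,000 bits/s
time = 51,975,815.168 / 5,000,000 = 10.4 s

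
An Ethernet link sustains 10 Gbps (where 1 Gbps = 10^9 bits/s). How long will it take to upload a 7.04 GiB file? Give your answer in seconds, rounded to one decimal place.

6.0 seconds

7.04 GiB = 7,559,142,440.96 bytes = 60,473,139,527.68 bits
10 Gbps = 10,000,000,000 bits/s
time = 60,473,139,527.68 / 10,000,000,000 = 6.0 s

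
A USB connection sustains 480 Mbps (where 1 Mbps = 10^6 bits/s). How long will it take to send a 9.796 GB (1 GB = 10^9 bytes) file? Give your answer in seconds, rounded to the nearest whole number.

9.796 GB = 9,796,000,000 bytes = 78,368,000,000 bits
480 Mbps = 480,000,000 bits/s
time = 78,368,000,000 / 480,000,000 = 163 s

163 seconds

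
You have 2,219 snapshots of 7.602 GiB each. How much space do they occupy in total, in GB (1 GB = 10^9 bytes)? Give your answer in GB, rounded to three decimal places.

Total = 2,219 × 7.602 GiB = 16868.838 GiB
= 16868.838 × 1,073,741,824 bytes = 18,112,776,882,880.512 bytes
1 GB = 1,000,000,000 bytes
18,112,776,882,880.512 / 1,000,000,000 = 18,112.777 GB

18,112.777 GB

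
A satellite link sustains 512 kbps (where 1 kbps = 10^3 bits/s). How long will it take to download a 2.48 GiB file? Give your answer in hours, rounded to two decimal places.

11.56 hours

2.48 GiB = 2,662,879,723.52 bytes = 21,303,037,788.16 bits
512 kbps = 512,000 bits/s
time = 21,303,037,788.16 / 512,000 = 41,607.4957 s
41,607.4957 s / 3600 = 11.56 hours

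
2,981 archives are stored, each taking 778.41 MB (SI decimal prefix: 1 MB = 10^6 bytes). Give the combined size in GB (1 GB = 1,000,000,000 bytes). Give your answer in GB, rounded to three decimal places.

Total = 2,981 × 778.41 MB = 2320440.21 MB
= 2320440.21 × 1,000,000 bytes = 2,320,440,210,000 bytes
1 GB = 1,000,000,000 bytes
2,320,440,210,000 / 1,000,000,000 = 2,320.440 GB

2,320.440 GB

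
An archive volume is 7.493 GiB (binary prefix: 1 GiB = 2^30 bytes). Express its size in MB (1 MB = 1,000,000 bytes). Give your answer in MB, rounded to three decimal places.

8,045.547 MB

7.493 GiB × 1,073,741,824 bytes/GiB = 8,045,547,487.232 bytes
1 MB = 1,000,000 bytes
8,045,547,487.232 / 1,000,000 = 8,045.547 MB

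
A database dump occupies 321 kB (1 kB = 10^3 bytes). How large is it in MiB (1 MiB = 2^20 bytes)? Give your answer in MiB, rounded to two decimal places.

321 kB = 321 × 10^3 bytes = 321,000 bytes
1 MiB = 1,048,576 bytes
321,000 / 1,048,576 = 0.31 MiB

0.31 MiB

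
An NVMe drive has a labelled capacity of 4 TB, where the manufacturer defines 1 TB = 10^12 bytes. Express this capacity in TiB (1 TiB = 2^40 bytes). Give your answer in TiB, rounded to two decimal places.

3.64 TiB

4 TB = 4 × 10^12 bytes = 4,000,000,000,000 bytes
1 TiB = 1,099,511,627,776 bytes
4,000,000,000,000 / 1,099,511,627,776 = 3.64 TiB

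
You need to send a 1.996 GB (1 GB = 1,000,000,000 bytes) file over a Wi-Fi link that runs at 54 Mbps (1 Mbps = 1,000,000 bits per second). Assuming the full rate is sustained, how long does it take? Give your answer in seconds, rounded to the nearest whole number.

296 seconds

1.996 GB = 1,996,000,000 bytes = 15,968,000,000 bits
54 Mbps = 54,000,000 bits/s
time = 15,968,000,000 / 54,000,000 = 296 s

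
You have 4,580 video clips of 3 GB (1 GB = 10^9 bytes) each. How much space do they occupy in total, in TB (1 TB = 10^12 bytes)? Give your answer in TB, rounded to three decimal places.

Total = 4,580 × 3 GB = 13,740 GB
= 13,740 × 1,000,000,000 bytes = 13,740,000,000,000 bytes
1 TB = 1,000,000,000,000 bytes
13,740,000,000,000 / 1,000,000,000,000 = 13.740 TB

13.740 TB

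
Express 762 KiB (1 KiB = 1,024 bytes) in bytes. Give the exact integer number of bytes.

762 × 1,024 = 780,288 bytes

780,288 bytes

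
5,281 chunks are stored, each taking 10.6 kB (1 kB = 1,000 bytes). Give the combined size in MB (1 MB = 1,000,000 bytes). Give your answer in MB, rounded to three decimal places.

55.979 MB

Total = 5,281 × 10.6 kB = 55978.6 kB
= 55978.6 × 1,000 bytes = 55,978,600 bytes
1 MB = 1,000,000 bytes
55,978,600 / 1,000,000 = 55.979 MB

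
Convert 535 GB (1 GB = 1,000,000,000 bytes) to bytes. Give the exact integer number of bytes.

535,000,000,000 bytes

535 × 1,000,000,000 = 535,000,000,000 bytes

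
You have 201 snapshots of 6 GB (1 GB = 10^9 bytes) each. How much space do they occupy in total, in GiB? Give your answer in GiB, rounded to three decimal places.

Total = 201 × 6 GB = 1206 GB
= 1206 × 1,000,000,000 bytes = 1,206,000,000,000 bytes
1 GiB = 1,073,741,824 bytes
1,206,000,000,000 / 1,073,741,824 = 1,123.175 GiB

1,123.175 GiB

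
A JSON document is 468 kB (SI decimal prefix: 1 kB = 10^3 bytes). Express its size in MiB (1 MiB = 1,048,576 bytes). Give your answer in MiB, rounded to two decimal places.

468 kB × 1,000 bytes/kB = 468,000 bytes
1 MiB = 1,048,576 bytes
468,000 / 1,048,576 = 0.45 MiB

0.45 MiB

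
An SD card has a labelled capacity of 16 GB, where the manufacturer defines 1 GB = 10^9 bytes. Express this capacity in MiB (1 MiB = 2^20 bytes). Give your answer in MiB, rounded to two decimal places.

15,258.79 MiB

16 GB = 16 × 10^9 bytes = 16,000,000,000 bytes
1 MiB = 2^20 bytes = 1,048,576 bytes
16,000,000,000 / 1,048,576 = 15,258.79 MiB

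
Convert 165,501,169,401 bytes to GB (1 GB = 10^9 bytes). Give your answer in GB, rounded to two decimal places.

165,501,169,401 bytes given.
1 GB = 1,000,000,000 bytes
165,501,169,401 / 1,000,000,000 = 165.50 GB

165.50 GB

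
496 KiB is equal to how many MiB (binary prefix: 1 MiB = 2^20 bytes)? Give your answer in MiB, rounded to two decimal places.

0.48 MiB

496 KiB = 496 × 2^10 bytes = 507,904 bytes
1 MiB = 1,048,576 bytes
507,904 / 1,048,576 = 0.48 MiB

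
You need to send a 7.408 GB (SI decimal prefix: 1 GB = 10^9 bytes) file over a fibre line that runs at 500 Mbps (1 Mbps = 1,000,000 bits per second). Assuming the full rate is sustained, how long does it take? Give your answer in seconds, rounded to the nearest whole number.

119 seconds

7.408 GB = 7,408,000,000 bytes = 59,264,000,000 bits
500 Mbps = 500,000,000 bits/s
time = 59,264,000,000 / 500,000,000 = 119 s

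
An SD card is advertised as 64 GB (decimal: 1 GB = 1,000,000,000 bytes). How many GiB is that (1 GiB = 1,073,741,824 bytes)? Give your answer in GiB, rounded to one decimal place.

59.6 GiB

64 GB × 1,000,000,000 bytes/GB = 64,000,000,000 bytes
1 GiB = 2^30 bytes = 1,073,741,824 bytes
64,000,000,000 / 1,073,741,824 = 59.6 GiB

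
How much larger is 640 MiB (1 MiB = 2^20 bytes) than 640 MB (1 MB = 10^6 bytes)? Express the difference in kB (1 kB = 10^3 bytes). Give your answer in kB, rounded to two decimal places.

31,088.64 kB

640 MiB = 640 × 1,048,576 = 671,088,640 bytes
640 MB = 640 × 1,000,000 = 640,000,000 bytes
difference = 31,088,640 bytes
31,088,640 / 1,000 = 31,088.64 kB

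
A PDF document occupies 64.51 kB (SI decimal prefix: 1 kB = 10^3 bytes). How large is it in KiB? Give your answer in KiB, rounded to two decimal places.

63.00 KiB

64.51 kB = 64.51 × 10^3 bytes = 64,510 bytes
1 KiB = 2^10 bytes = 1,024 bytes
64,510 / 1,024 = 63.00 KiB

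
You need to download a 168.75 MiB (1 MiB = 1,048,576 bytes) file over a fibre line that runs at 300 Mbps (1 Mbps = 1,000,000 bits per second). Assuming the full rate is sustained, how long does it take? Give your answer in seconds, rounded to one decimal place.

4.7 seconds

168.75 MiB = 176,947,200 bytes = 1,415,577,600 bits
300 Mbps = 300,000,000 bits/s
time = 1,415,577,600 / 300,000,000 = 4.7 s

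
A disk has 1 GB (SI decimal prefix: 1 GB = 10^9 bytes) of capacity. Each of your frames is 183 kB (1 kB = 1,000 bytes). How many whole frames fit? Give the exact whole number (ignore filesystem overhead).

5,464

Capacity: 1 GB = 1,000,000,000 bytes
Per item: 183 kB = 183,000 bytes
⌊1,000,000,000 / 183,000⌋ = 5,464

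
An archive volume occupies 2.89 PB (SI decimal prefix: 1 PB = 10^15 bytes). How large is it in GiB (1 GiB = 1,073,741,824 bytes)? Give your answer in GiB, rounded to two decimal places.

2,691,522.24 GiB

2.89 PB = 2.89 × 10^15 bytes = 2,890,000,000,000,000 bytes
1 GiB = 2^30 bytes = 1,073,741,824 bytes
2,890,000,000,000,000 / 1,073,741,824 = 2,691,522.24 GiB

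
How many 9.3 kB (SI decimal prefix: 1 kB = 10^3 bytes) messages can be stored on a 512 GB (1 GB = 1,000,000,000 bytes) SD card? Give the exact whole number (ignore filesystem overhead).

Capacity: 512 GB = 512,000,000,000 bytes
Per item: 9.3 kB = 9,300 bytes
⌊512,000,000,000 / 9,300⌋ = 55,053,763

55,053,763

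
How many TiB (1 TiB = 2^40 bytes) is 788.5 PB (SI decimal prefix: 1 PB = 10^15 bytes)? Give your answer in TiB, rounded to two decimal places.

788.5 PB = 788.5 × 10^15 bytes = 788,500,000,000,000,000 bytes
1 TiB = 2^40 bytes = 1,099,511,627,776 bytes
788,500,000,000,000,000 / 1,099,511,627,776 = 717,136.57 TiB

717,136.57 TiB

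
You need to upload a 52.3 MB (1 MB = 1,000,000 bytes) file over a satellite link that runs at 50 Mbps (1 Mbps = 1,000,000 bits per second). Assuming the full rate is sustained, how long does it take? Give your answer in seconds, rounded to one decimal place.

52.3 MB = 52,300,000 bytes = 418,400,000 bits
50 Mbps = 50,000,000 bits/s
time = 418,400,000 / 50,000,000 = 8.4 s

8.4 seconds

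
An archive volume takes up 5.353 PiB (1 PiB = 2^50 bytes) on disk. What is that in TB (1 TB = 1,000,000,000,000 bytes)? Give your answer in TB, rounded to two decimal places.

5.353 PiB = 5.353 × 2^50 bytes = 6,026,942,201,328,566.272 bytes
1 TB = 1,000,000,000,000 bytes
6,026,942,201,328,566.272 / 1,000,000,000,000 = 6,026.94 TB

6,026.94 TB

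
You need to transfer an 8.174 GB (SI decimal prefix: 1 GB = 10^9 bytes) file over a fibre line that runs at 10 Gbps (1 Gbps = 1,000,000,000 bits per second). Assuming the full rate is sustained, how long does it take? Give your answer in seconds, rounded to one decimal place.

8.174 GB = 8,174,000,000 bytes = 65,392,000,000 bits
10 Gbps = 10,000,000,000 bits/s
time = 65,392,000,000 / 10,000,000,000 = 6.5 s

6.5 seconds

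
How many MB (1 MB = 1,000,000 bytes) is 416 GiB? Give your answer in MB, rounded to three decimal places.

416 GiB = 416 × 2^30 bytes = 446,676,598,784 bytes
1 MB = 10^6 bytes = 1,000,000 bytes
446,676,598,784 / 1,000,000 = 446,676.599 MB

446,676.599 MB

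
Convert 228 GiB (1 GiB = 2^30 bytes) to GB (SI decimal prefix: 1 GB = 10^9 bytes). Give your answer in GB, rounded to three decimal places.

244.813 GB

228 GiB × 1,073,741,824 bytes/GiB = 244,813,135,872 bytes
1 GB = 10^9 bytes = 1,000,000,000 bytes
244,813,135,872 / 1,000,000,000 = 244.813 GB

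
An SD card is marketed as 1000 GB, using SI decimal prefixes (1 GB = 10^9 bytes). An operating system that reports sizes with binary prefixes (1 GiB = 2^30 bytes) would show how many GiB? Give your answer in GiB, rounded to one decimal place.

1000 GB × 1,000,000,000 bytes/GB = 1,000,000,000,000 bytes
1 GiB = 2^30 bytes = 1,073,741,824 bytes
1,000,000,000,000 / 1,073,741,824 = 931.3 GiB

931.3 GiB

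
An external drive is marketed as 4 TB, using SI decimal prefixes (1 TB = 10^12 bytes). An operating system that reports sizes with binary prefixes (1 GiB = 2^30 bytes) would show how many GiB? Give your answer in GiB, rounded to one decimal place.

4 TB × 1,000,000,000,000 bytes/TB = 4,000,000,000,000 bytes
1 GiB = 2^30 bytes = 1,073,741,824 bytes
4,000,000,000,000 / 1,073,741,824 = 3,725.3 GiB

3,725.3 GiB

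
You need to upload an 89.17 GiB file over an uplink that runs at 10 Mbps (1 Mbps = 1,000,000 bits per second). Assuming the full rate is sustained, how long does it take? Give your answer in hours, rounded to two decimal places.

89.17 GiB = 95,745,558,446.08 bytes = 765,964,467,568.64 bits
10 Mbps = 10,000,000 bits/s
time = 765,964,467,568.64 / 10,000,000 = 76,596.4468 s
76,596.4468 s / 3600 = 21.28 hours

21.28 hours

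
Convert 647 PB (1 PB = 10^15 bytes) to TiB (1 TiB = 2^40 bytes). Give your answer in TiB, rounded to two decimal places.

588,443.07 TiB

647 PB = 647 × 10^15 bytes = 647,000,000,000,000,000 bytes
1 TiB = 2^40 bytes = 1,099,511,627,776 bytes
647,000,000,000,000,000 / 1,099,511,627,776 = 588,443.07 TiB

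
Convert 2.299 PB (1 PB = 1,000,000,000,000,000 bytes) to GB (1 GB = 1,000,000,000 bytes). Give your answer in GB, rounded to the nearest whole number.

2.299 PB × 1,000,000,000,000,000 bytes/PB = 2,299,000,000,000,000 bytes
1 GB = 10^9 bytes = 1,000,000,000 bytes
2,299,000,000,000,000 / 1,000,000,000 = 2,299,000 GB

2,299,000 GB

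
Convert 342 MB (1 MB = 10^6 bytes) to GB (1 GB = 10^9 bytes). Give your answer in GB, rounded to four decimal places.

342 MB = 342 × 10^6 bytes = 342,000,000 bytes
1 GB = 1,000,000,000 bytes
342,000,000 / 1,000,000,000 = 0.3420 GB

0.3420 GB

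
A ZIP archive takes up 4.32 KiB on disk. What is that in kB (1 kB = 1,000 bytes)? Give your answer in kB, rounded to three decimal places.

4.32 KiB × 1,024 bytes/KiB = 4,423.68 bytes
1 kB = 1,000 bytes
4,423.68 / 1,000 = 4.424 kB

4.424 kB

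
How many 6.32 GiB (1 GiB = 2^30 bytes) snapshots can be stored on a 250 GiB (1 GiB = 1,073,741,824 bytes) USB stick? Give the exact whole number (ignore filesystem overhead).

Capacity: 250 GiB = 268,435,456,000 bytes
Per item: 6.32 GiB = 6,786,048,327.68 bytes
⌊268,435,456,000 / 6,786,048,327.68⌋ = 39

39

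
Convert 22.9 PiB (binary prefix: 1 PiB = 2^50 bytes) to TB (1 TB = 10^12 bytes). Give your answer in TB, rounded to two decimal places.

25,783.11 TB

22.9 PiB × 1,125,899,906,842,624 bytes/PiB = 25,783,107,866,696,089.6 bytes
1 TB = 10^12 bytes = 1,000,000,000,000 bytes
25,783,107,866,696,089.6 / 1,000,000,000,000 = 25,783.11 TB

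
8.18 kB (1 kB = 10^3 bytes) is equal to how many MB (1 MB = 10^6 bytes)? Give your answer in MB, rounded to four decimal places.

8.18 kB = 8.18 × 10^3 bytes = 8,180 bytes
1 MB = 1,000,000 bytes
8,180 / 1,000,000 = 0.0082 MB

0.0082 MB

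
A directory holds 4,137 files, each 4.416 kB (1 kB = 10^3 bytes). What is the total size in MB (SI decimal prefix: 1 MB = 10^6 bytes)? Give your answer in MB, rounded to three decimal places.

Total = 4,137 × 4.416 kB = 18268.992 kB
= 18268.992 × 1,000 bytes = 18,268,992 bytes
1 MB = 1,000,000 bytes
18,268,992 / 1,000,000 = 18.269 MB

18.269 MB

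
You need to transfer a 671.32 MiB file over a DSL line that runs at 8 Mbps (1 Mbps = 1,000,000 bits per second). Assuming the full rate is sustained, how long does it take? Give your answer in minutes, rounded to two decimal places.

11.73 minutes

671.32 MiB = 703,930,040.32 bytes = 5,631,440,322.56 bits
8 Mbps = 8,000,000 bits/s
time = 5,631,440,322.56 / 8,000,000 = 703.930 s
703.930 s / 60 = 11.73 minutes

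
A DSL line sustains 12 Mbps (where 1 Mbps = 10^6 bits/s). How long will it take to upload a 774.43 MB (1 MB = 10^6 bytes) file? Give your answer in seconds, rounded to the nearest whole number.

516 seconds

774.43 MB = 774,430,000 bytes = 6,195,440,000 bits
12 Mbps = 12,000,000 bits/s
time = 6,195,440,000 / 12,000,000 = 516 s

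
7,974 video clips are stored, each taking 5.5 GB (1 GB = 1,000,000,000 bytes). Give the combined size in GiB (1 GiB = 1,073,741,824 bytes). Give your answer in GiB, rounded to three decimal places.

40,845.014 GiB

Total = 7,974 × 5.5 GB = 43,857 GB
= 43,857 × 1,000,000,000 bytes = 43,857,000,000,000 bytes
1 GiB = 1,073,741,824 bytes
43,857,000,000,000 / 1,073,741,824 = 40,845.014 GiB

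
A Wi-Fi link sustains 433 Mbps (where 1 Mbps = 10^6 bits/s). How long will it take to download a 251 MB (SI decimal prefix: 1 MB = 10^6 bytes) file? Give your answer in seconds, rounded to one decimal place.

251 MB = 251,000,000 bytes = 2,008,000,000 bits
433 Mbps = 433,000,000 bits/s
time = 2,008,000,000 / 433,000,000 = 4.6 s

4.6 seconds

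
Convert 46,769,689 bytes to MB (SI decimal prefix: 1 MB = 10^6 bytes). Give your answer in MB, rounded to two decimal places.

46.77 MB

46,769,689 bytes given.
1 MB = 1,000,000 bytes
46,769,689 / 1,000,000 = 46.77 MB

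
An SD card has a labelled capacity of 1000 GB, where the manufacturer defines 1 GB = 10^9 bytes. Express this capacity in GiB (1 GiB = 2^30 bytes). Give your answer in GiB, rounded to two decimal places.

931.32 GiB

1000 GB = 1000 × 10^9 bytes = 1,000,000,000,000 bytes
1 GiB = 2^30 bytes = 1,073,741,824 bytes
1,000,000,000,000 / 1,073,741,824 = 931.32 GiB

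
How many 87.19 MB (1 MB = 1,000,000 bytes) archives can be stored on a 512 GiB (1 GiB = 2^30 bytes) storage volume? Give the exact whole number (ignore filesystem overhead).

Capacity: 512 GiB = 549,755,813,888 bytes
Per item: 87.19 MB = 87,190,000 bytes
⌊549,755,813,888 / 87,190,000⌋ = 6,305

6,305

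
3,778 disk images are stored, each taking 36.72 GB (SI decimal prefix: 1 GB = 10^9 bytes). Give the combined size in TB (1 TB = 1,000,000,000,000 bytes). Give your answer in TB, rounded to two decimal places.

138.73 TB

Total = 3,778 × 36.72 GB = 138728.16 GB
= 138728.16 × 1,000,000,000 bytes = 138,728,160,000,000 bytes
1 TB = 1,000,000,000,000 bytes
138,728,160,000,000 / 1,000,000,000,000 = 138.73 TB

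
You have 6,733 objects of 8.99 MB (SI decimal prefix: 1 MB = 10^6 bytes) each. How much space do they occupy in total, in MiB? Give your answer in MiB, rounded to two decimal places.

Total = 6,733 × 8.99 MB = 60529.67 MB
= 60529.67 × 1,000,000 bytes = 60,529,670,000 bytes
1 MiB = 1,048,576 bytes
60,529,670,000 / 1,048,576 = 57,725.59 MiB

57,725.59 MiB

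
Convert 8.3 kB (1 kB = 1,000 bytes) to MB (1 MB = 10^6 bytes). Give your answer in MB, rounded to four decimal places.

0.0083 MB

8.3 kB = 8.3 × 10^3 bytes = 8,300 bytes
1 MB = 10^6 bytes = 1,000,000 bytes
8,300 / 1,000,000 = 0.0083 MB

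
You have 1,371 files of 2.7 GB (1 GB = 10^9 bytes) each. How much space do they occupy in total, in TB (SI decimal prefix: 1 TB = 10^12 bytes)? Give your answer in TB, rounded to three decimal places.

Total = 1,371 × 2.7 GB = 3701.7 GB
= 3701.7 × 1,000,000,000 bytes = 3,701,700,000,000 bytes
1 TB = 1,000,000,000,000 bytes
3,701,700,000,000 / 1,000,000,000,000 = 3.702 TB

3.702 TB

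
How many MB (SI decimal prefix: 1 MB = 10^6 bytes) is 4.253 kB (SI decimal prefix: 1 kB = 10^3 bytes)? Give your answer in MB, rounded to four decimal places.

0.0043 MB

4.253 kB × 1,000 bytes/kB = 4,253 bytes
1 MB = 10^6 bytes = 1,000,000 bytes
4,253 / 1,000,000 = 0.0043 MB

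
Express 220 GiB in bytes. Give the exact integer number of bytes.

220 × 1,073,741,824 = 236,223,201,280 bytes  (1 GiB = 2^30 bytes)

236,223,201,280 bytes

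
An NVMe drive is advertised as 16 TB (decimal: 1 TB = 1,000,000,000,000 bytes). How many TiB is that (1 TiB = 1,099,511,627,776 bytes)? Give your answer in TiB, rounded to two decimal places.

14.55 TiB

16 TB = 16 × 10^12 bytes = 16,000,000,000,000 bytes
1 TiB = 1,099,511,627,776 bytes
16,000,000,000,000 / 1,099,511,627,776 = 14.55 TiB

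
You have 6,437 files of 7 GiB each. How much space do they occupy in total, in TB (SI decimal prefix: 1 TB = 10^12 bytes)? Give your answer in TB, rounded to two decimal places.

48.38 TB

Total = 6,437 × 7 GiB = 45,059 GiB
= 45,059 × 1,073,741,824 bytes = 48,381,732,847,616 bytes
1 TB = 1,000,000,000,000 bytes
48,381,732,847,616 / 1,000,000,000,000 = 48.38 TB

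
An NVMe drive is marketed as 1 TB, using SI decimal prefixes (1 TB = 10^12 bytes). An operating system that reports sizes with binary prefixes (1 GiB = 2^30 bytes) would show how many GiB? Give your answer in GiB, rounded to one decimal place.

1 TB = 1 × 10^12 bytes = 1,000,000,000,000 bytes
1 GiB = 1,073,741,824 bytes
1,000,000,000,000 / 1,073,741,824 = 931.3 GiB

931.3 GiB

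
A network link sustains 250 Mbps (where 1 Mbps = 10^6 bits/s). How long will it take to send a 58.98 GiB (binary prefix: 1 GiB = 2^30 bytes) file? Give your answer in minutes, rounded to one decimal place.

33.8 minutes

58.98 GiB = 63,329,292,779.52 bytes = 506,634,342,236.16 bits
250 Mbps = 250,000,000 bits/s
time = 506,634,342,236.16 / 250,000,000 = 2,026.54 s
2,026.54 s / 60 = 33.8 minutes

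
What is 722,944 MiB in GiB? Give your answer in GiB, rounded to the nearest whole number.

722,944 MiB × 1,048,576 bytes/MiB = 758,061,727,744 bytes
1 GiB = 1,073,741,824 bytes
758,061,727,744 / 1,073,741,824 = 706 GiB

706 GiB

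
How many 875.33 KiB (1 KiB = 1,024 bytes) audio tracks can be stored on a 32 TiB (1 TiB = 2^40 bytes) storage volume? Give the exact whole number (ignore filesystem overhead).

Capacity: 32 TiB = 35,184,372,088,832 bytes
Per item: 875.33 KiB = 896,337.92 bytes
⌊35,184,372,088,832 / 896,337.92⌋ = 39,253,468

39,253,468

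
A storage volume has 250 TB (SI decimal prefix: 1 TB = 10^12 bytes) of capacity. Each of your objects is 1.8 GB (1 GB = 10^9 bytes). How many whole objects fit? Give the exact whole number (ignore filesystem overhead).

138,888

Capacity: 250 TB = 250,000,000,000,000 bytes
Per item: 1.8 GB = 1,800,000,000 bytes
⌊250,000,000,000,000 / 1,800,000,000⌋ = 138,888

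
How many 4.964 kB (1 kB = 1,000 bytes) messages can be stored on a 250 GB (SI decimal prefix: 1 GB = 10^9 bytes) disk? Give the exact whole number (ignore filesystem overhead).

Capacity: 250 GB = 250,000,000,000 bytes
Per item: 4.964 kB = 4,964 bytes
⌊250,000,000,000 / 4,964⌋ = 50,362,610

50,362,610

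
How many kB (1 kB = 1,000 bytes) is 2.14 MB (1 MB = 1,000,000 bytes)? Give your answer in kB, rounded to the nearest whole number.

2,140 kB

2.14 MB = 2.14 × 10^6 bytes = 2,140,000 bytes
1 kB = 10^3 bytes = 1,000 bytes
2,140,000 / 1,000 = 2,140 kB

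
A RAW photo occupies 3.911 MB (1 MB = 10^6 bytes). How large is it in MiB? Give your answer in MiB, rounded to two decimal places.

3.911 MB × 1,000,000 bytes/MB = 3,911,000 bytes
1 MiB = 1,048,576 bytes
3,911,000 / 1,048,576 = 3.73 MiB

3.73 MiB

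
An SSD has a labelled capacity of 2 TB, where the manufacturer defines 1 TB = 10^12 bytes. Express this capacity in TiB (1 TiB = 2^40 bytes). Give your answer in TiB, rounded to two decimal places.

2 TB = 2 × 10^12 bytes = 2,000,000,000,000 bytes
1 TiB = 2^40 bytes = 1,099,511,627,776 bytes
2,000,000,000,000 / 1,099,511,627,776 = 1.82 TiB

1.82 TiB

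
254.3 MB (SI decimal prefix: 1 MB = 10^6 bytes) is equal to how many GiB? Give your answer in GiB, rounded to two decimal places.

254.3 MB × 1,000,000 bytes/MB = 254,300,000 bytes
1 GiB = 2^30 bytes = 1,073,741,824 bytes
254,300,000 / 1,073,741,824 = 0.24 GiB

0.24 GiB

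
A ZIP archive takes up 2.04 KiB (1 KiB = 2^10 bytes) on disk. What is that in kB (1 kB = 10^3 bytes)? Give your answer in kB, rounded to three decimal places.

2.089 kB

2.04 KiB × 1,024 bytes/KiB = 2,088.96 bytes
1 kB = 1,000 bytes
2,088.96 / 1,000 = 2.089 kB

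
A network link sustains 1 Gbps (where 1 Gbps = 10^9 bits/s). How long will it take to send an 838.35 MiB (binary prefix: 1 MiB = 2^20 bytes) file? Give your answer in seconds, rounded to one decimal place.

838.35 MiB = 879,073,689.6 bytes = 7,032,589,516.8 bits
1 Gbps = 1,000,000,000 bits/s
time = 7,032,589,516.8 / 1,000,000,000 = 7.0 s

7.0 seconds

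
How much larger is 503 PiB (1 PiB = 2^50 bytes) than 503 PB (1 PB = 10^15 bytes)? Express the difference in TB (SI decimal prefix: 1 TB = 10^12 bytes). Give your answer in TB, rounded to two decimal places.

503 PiB = 503 × 1,125,899,906,842,624 = 566,327,653,141,839,872 bytes
503 PB = 503 × 1,000,000,000,000,000 = 503,000,000,000,000,000 bytes
difference = 63,327,653,141,839,872 bytes
63,327,653,141,839,872 / 1,000,000,000,000 = 63,327.65 TB

63,327.65 TB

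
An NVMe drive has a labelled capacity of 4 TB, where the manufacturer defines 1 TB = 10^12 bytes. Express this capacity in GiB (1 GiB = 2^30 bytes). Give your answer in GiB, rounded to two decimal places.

4 TB × 1,000,000,000,000 bytes/TB = 4,000,000,000,000 bytes
1 GiB = 1,073,741,824 bytes
4,000,000,000,000 / 1,073,741,824 = 3,725.29 GiB

3,725.29 GiB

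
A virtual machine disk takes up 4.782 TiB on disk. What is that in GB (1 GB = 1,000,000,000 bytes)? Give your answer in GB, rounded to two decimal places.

4.782 TiB × 1,099,511,627,776 bytes/TiB = 5,257,864,604,024.832 bytes
1 GB = 10^9 bytes = 1,000,000,000 bytes
5,257,864,604,024.832 / 1,000,000,000 = 5,257.86 GB

5,257.86 GB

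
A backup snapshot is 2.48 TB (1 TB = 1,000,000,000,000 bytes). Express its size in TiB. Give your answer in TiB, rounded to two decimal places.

2.26 TiB

2.48 TB = 2.48 × 10^12 bytes = 2,480,000,000,000 bytes
1 TiB = 2^40 bytes = 1,099,511,627,776 bytes
2,480,000,000,000 / 1,099,511,627,776 = 2.26 TiB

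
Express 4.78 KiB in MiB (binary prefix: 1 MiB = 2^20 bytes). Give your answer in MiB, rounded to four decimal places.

4.78 KiB × 1,024 bytes/KiB = 4,894.72 bytes
1 MiB = 1,048,576 bytes
4,894.72 / 1,048,576 = 0.0047 MiB

0.0047 MiB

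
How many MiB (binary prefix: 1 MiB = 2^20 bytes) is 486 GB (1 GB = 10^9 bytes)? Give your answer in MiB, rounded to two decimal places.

486 GB = 486 × 10^9 bytes = 486,000,000,000 bytes
1 MiB = 1,048,576 bytes
486,000,000,000 / 1,048,576 = 463,485.72 MiB

463,485.72 MiB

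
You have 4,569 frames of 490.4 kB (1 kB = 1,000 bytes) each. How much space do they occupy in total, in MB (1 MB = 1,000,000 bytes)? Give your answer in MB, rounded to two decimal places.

2,240.64 MB

Total = 4,569 × 490.4 kB = 2240637.6 kB
= 2240637.6 × 1,000 bytes = 2,240,637,600 bytes
1 MB = 1,000,000 bytes
2,240,637,600 / 1,000,000 = 2,240.64 MB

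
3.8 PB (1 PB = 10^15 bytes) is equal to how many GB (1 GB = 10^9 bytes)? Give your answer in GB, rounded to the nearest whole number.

3,800,000 GB

3.8 PB = 3.8 × 10^15 bytes = 3,800,000,000,000,000 bytes
1 GB = 10^9 bytes = 1,000,000,000 bytes
3,800,000,000,000,000 / 1,000,000,000 = 3,800,000 GB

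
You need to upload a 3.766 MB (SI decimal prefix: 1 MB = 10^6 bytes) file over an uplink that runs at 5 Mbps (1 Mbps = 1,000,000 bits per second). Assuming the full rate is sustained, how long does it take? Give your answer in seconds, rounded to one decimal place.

3.766 MB = 3,766,000 bytes = 30,128,000 bits
5 Mbps = 5,000,000 bits/s
time = 30,128,000 / 5,000,000 = 6.0 s

6.0 seconds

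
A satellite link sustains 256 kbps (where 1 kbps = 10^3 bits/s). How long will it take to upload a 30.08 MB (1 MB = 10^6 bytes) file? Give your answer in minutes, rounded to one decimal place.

30.08 MB = 30,080,000 bytes = 240,640,000 bits
256 kbps = 256,000 bits/s
time = 240,640,000 / 256,000 = 940.00 s
940.00 s / 60 = 15.7 minutes

15.7 minutes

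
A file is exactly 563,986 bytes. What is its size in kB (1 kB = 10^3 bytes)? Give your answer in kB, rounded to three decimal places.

563,986 bytes given.
1 kB = 1,000 bytes
563,986 / 1,000 = 563.986 kB

563.986 kB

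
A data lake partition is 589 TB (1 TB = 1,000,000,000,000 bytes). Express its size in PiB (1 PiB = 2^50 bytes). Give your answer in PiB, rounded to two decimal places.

589 TB = 589 × 10^12 bytes = 589,000,000,000,000 bytes
1 PiB = 1,125,899,906,842,624 bytes
589,000,000,000,000 / 1,125,899,906,842,624 = 0.52 PiB

0.52 PiB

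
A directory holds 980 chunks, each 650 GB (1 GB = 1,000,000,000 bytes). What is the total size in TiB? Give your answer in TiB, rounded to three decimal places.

Total = 980 × 650 GB = 637,000 GB
= 637,000 × 1,000,000,000 bytes = 637,000,000,000,000 bytes
1 TiB = 1,099,511,627,776 bytes
637,000,000,000,000 / 1,099,511,627,776 = 579.348 TiB

579.348 TiB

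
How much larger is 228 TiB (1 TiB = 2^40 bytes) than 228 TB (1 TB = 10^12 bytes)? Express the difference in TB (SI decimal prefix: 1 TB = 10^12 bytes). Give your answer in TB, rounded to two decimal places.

22.69 TB

228 TiB = 228 × 1,099,511,627,776 = 250,688,651,132,928 bytes
228 TB = 228 × 1,000,000,000,000 = 228,000,000,000,000 bytes
difference = 22,688,651,132,928 bytes
22,688,651,132,928 / 1,000,000,000,000 = 22.69 TB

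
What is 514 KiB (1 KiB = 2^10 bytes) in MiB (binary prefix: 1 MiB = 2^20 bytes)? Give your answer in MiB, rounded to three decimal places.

514 KiB × 1,024 bytes/KiB = 526,336 bytes
1 MiB = 1,048,576 bytes
526,336 / 1,048,576 = 0.502 MiB

0.502 MiB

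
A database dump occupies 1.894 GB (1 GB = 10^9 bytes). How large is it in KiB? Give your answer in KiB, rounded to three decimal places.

1.894 GB × 1,000,000,000 bytes/GB = 1,894,000,000 bytes
1 KiB = 1,024 bytes
1,894,000,000 / 1,024 = 1,849,609.375 KiB

1,849,609.375 KiB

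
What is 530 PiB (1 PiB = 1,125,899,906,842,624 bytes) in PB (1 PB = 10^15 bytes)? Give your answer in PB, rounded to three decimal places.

530 PiB = 530 × 2^50 bytes = 596,726,950,626,590,720 bytes
1 PB = 10^15 bytes = 1,000,000,000,000,000 bytes
596,726,950,626,590,720 / 1,000,000,000,000,000 = 596.727 PB

596.727 PB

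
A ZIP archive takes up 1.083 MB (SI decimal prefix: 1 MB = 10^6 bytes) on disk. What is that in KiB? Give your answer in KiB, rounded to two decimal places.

1,057.62 KiB

1.083 MB = 1.083 × 10^6 bytes = 1,083,000 bytes
1 KiB = 1,024 bytes
1,083,000 / 1,024 = 1,057.62 KiB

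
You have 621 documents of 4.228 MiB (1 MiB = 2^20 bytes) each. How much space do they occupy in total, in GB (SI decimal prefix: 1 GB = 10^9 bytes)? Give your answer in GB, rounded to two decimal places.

2.75 GB

Total = 621 × 4.228 MiB = 2625.588 MiB
= 2625.588 × 1,048,576 bytes = 2,753,128,562.688 bytes
1 GB = 1,000,000,000 bytes
2,753,128,562.688 / 1,000,000,000 = 2.75 GB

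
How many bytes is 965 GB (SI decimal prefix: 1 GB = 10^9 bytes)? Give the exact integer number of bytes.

965 × 1,000,000,000 = 965,000,000,000 bytes  (1 GB = 10^9 bytes)

965,000,000,000 bytes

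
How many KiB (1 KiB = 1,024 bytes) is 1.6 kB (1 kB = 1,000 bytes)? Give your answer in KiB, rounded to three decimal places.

1.563 KiB

1.6 kB × 1,000 bytes/kB = 1,600 bytes
1 KiB = 2^10 bytes = 1,024 bytes
1,600 / 1,024 = 1.563 KiB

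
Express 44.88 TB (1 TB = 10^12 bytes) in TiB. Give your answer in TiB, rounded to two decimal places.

40.82 TiB

44.88 TB × 1,000,000,000,000 bytes/TB = 44,880,000,000,000 bytes
1 TiB = 1,099,511,627,776 bytes
44,880,000,000,000 / 1,099,511,627,776 = 40.82 TiB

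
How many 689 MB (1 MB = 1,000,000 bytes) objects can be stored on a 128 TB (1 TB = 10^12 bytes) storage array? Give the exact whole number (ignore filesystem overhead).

Capacity: 128 TB = 128,000,000,000,000 bytes
Per item: 689 MB = 689,000,000 bytes
⌊128,000,000,000,000 / 689,000,000⌋ = 185,776

185,776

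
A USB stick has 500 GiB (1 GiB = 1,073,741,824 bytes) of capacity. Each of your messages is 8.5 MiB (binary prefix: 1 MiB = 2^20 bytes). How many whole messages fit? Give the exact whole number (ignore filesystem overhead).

60,235

Capacity: 500 GiB = 536,870,912,000 bytes
Per item: 8.5 MiB = 8,912,896 bytes
⌊536,870,912,000 / 8,912,896⌋ = 60,235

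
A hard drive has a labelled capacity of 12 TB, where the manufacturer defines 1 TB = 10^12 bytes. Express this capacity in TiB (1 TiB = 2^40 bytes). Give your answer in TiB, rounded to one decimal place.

10.9 TiB

12 TB = 12 × 10^12 bytes = 12,000,000,000,000 bytes
1 TiB = 1,099,511,627,776 bytes
12,000,000,000,000 / 1,099,511,627,776 = 10.9 TiB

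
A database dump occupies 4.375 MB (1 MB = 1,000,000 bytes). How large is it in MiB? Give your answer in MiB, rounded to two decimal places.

4.17 MiB

4.375 MB = 4.375 × 10^6 bytes = 4,375,000 bytes
1 MiB = 2^20 bytes = 1,048,576 bytes
4,375,000 / 1,048,576 = 4.17 MiB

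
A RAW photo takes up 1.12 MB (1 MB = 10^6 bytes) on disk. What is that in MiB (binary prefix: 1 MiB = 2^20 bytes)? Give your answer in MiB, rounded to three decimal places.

1.068 MiB

1.12 MB = 1.12 × 10^6 bytes = 1,120,000 bytes
1 MiB = 2^20 bytes = 1,048,576 bytes
1,120,000 / 1,048,576 = 1.068 MiB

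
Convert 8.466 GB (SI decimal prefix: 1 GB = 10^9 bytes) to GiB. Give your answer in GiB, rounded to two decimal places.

7.88 GiB

8.466 GB = 8.466 × 10^9 bytes = 8,466,000,000 bytes
1 GiB = 1,073,741,824 bytes
8,466,000,000 / 1,073,741,824 = 7.88 GiB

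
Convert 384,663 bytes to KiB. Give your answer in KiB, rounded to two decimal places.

375.65 KiB

384,663 bytes given.
1 KiB = 2^10 bytes = 1,024 bytes
384,663 / 1,024 = 375.65 KiB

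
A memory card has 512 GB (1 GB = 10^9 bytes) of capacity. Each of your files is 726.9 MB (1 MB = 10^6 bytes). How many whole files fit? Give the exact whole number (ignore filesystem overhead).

704

Capacity: 512 GB = 512,000,000,000 bytes
Per item: 726.9 MB = 726,900,000 bytes
⌊512,000,000,000 / 726,900,000⌋ = 704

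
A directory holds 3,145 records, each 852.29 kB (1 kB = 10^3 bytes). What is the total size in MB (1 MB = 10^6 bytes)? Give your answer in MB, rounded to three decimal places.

Total = 3,145 × 852.29 kB = 2680452.05 kB
= 2680452.05 × 1,000 bytes = 2,680,452,050 bytes
1 MB = 1,000,000 bytes
2,680,452,050 / 1,000,000 = 2,680.452 MB

2,680.452 MB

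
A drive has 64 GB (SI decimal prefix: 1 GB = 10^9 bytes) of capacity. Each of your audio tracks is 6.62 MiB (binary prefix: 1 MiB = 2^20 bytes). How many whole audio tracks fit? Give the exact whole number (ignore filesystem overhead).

Capacity: 64 GB = 64,000,000,000 bytes
Per item: 6.62 MiB = 6,941,573.12 bytes
⌊64,000,000,000 / 6,941,573.12⌋ = 9,219

9,219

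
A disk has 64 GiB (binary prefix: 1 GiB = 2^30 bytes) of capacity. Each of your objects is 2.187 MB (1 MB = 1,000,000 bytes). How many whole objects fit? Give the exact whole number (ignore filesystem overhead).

Capacity: 64 GiB = 68,719,476,736 bytes
Per item: 2.187 MB = 2,187,000 bytes
⌊68,719,476,736 / 2,187,000⌋ = 31,421

31,421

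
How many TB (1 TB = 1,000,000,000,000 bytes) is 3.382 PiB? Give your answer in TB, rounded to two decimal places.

3.382 PiB × 1,125,899,906,842,624 bytes/PiB = 3,807,793,484,941,754.368 bytes
1 TB = 10^12 bytes = 1,000,000,000,000 bytes
3,807,793,484,941,754.368 / 1,000,000,000,000 = 3,807.79 TB

3,807.79 TB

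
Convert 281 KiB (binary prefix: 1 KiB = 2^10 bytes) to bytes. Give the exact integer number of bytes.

287,744 bytes

281 × 1,024 = 287,744 bytes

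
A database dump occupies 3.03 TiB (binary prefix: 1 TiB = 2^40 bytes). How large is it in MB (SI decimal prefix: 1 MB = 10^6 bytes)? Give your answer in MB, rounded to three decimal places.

3.03 TiB × 1,099,511,627,776 bytes/TiB = 3,331,520,232,161.28 bytes
1 MB = 1,000,000 bytes
3,331,520,232,161.28 / 1,000,000 = 3,331,520.232 MB

3,331,520.232 MB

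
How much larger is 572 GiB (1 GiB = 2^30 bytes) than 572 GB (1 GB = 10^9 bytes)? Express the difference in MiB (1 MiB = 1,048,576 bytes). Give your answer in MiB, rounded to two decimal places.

572 GiB = 572 × 1,073,741,824 = 614,180,323,328 bytes
572 GB = 572 × 1,000,000,000 = 572,000,000,000 bytes
difference = 42,180,323,328 bytes
42,180,323,328 / 1,048,576 = 40,226.29 MiB

40,226.29 MiB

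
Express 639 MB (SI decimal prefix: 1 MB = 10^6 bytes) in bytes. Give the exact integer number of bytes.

639 × 1,000,000 = 639,000,000 bytes  (1 MB = 10^6 bytes)

639,000,000 bytes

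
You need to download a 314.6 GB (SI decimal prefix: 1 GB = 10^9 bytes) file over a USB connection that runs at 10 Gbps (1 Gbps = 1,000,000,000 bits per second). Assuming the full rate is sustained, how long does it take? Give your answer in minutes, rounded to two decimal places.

314.6 GB = 314,600,000,000 bytes = 2,516,800,000,000 bits
10 Gbps = 10,000,000,000 bits/s
time = 2,516,800,000,000 / 10,000,000,000 = 251.680 s
251.680 s / 60 = 4.19 minutes

4.19 minutes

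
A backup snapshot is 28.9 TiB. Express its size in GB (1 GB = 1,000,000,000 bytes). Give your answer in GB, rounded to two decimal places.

28.9 TiB = 28.9 × 2^40 bytes = 31,775,886,042,726.4 bytes
1 GB = 1,000,000,000 bytes
31,775,886,042,726.4 / 1,000,000,000 = 31,775.89 GB

31,775.89 GB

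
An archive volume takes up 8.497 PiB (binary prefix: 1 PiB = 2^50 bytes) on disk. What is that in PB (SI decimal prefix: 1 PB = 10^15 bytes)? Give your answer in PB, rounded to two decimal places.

9.57 PB

8.497 PiB = 8.497 × 2^50 bytes = 9,566,771,508,441,776.128 bytes
1 PB = 10^15 bytes = 1,000,000,000,000,000 bytes
9,566,771,508,441,776.128 / 1,000,000,000,000,000 = 9.57 PB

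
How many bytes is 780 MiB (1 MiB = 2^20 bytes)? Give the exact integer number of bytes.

817,889,280 bytes

780 × 1,048,576 = 817,889,280 bytes  (1 MiB = 2^20 bytes)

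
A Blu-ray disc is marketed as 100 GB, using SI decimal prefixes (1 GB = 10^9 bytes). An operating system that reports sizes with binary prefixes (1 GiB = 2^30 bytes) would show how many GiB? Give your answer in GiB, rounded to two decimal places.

93.13 GiB

100 GB = 100 × 10^9 bytes = 100,000,000,000 bytes
1 GiB = 2^30 bytes = 1,073,741,824 bytes
100,000,000,000 / 1,073,741,824 = 93.13 GiB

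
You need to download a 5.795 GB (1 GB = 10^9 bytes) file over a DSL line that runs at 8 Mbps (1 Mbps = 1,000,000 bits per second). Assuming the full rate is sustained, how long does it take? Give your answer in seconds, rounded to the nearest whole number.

5,795 seconds

5.795 GB = 5,795,000,000 bytes = 46,360,000,000 bits
8 Mbps = 8,000,000 bits/s
time = 46,360,000,000 / 8,000,000 = 5,795 s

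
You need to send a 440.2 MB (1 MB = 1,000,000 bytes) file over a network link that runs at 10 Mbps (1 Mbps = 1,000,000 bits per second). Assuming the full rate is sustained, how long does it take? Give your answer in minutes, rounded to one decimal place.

440.2 MB = 440,200,000 bytes = 3,521,600,000 bits
10 Mbps = 10,000,000 bits/s
time = 3,521,600,000 / 10,000,000 = 352.16 s
352.16 s / 60 = 5.9 minutes

5.9 minutes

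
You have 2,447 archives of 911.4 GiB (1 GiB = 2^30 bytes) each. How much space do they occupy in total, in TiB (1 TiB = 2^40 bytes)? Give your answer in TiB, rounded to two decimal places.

2,177.93 TiB

Total = 2,447 × 911.4 GiB = 2230195.8 GiB
= 2230195.8 × 1,073,741,824 bytes = 2,394,654,506,169,139.2 bytes
1 TiB = 1,099,511,627,776 bytes
2,394,654,506,169,139.2 / 1,099,511,627,776 = 2,177.93 TiB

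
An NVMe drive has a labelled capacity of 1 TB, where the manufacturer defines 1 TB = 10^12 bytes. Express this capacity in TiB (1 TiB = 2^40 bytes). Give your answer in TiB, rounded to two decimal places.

1 TB × 1,000,000,000,000 bytes/TB = 1,000,000,000,000 bytes
1 TiB = 2^40 bytes = 1,099,511,627,776 bytes
1,000,000,000,000 / 1,099,511,627,776 = 0.91 TiB

0.91 TiB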